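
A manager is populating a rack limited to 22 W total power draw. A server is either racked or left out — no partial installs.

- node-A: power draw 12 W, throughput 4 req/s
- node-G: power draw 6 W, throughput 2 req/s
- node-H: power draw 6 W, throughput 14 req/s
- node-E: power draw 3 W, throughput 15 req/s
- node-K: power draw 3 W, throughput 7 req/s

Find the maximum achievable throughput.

Take node-G, node-H, node-E, and node-K: power draw 6 + 6 + 3 + 3 = 18 ≤ 22, throughput 2 + 14 + 15 + 7 = 38.
No other feasible combination does better.

38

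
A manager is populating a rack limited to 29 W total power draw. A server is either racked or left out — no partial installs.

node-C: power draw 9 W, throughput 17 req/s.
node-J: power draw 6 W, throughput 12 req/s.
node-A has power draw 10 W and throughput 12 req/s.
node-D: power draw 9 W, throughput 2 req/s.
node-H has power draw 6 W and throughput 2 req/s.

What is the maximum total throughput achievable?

41

This is an integer program with binary decision variables.
Allowing fractional choices, the relaxed optimum would be about 42.3, but servers are indivisible.
node-C + node-J + node-H: power draw 9 + 6 + 6 = 21 ≤ 29, throughput 17 + 12 + 2 = 31.
node-C + node-J + node-A: power draw 9 + 6 + 10 = 25 ≤ 29, throughput 17 + 12 + 12 = 41.
Best is node-C, node-J, and node-A with total throughput 41.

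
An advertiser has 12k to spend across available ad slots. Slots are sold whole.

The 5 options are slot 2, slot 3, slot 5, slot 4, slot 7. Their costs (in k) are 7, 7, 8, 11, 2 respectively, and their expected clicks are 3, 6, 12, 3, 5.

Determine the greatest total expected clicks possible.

slot 5: cost 8 ≤ 12, expected clicks 12.
slot 5 + slot 7: cost 8 + 2 = 10 ≤ 12, expected clicks 12 + 5 = 17.
Best is slot 5 and slot 7 with total expected clicks 17.

17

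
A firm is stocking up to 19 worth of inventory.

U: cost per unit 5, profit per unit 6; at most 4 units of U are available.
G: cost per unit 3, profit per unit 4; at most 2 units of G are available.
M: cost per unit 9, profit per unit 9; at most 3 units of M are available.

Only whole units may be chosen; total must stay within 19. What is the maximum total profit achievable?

Take 3×U and 1×G: cost 18 ≤ 19, profit 3·6 + 1·4 = 22.
No other integer combination yields more.

22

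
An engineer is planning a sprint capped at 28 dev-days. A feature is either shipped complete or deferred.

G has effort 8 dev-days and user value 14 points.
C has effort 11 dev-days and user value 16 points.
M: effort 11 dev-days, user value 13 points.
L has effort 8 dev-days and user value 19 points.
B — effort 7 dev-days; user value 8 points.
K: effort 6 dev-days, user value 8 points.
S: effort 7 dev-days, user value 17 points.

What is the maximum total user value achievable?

L + B + K + S: effort 8 + 7 + 6 + 7 = 28 ≤ 28, user value 19 + 8 + 8 + 17 = 52.
G + L + S: effort 8 + 8 + 7 = 23 ≤ 28, user value 14 + 19 + 17 = 50.
C + L + S: effort 11 + 8 + 7 = 26 ≤ 28, user value 16 + 19 + 17 = 52.
The maximum user value is 52; one optimal choice is C, L, and S.

52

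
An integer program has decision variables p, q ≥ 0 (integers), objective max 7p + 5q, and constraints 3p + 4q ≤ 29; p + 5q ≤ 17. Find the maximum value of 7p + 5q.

(p,q)=(9,0) is feasible, giving 63.
(p,q)=(8,1) is feasible, giving 61.
No feasible integer point exceeds 63.

63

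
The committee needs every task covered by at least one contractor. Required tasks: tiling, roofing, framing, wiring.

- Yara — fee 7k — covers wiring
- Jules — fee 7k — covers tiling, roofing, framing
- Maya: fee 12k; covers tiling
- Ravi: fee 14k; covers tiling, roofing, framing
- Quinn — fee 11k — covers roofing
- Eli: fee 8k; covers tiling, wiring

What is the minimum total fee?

This is an integer covering problem.
Choose Yara and Jules: together they cover tiling, roofing, framing, wiring — every task.
Total fee: 7 + 7 = 14.

14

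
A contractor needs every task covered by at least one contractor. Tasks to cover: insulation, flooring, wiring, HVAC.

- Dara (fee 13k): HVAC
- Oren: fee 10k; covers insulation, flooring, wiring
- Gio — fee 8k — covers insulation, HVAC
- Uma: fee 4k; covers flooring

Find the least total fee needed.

This is an integer covering problem.
Choose Oren and Gio: together they cover insulation, flooring, wiring, HVAC — every task.
Total fee: 10 + 8 = 18.
No cover costs less than 18.

18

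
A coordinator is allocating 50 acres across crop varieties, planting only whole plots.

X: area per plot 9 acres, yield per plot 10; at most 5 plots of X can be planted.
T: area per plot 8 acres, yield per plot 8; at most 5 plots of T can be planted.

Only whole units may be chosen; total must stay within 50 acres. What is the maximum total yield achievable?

This is a bounded integer knapsack.
X has the best ratio (10/9); taking only X gives at most 5×10 = 50 (stopped by the area limit).
Mixing does better — 2×X and 4×T: area 50 ≤ 50, yield 2·10 + 4·8 = 52.

52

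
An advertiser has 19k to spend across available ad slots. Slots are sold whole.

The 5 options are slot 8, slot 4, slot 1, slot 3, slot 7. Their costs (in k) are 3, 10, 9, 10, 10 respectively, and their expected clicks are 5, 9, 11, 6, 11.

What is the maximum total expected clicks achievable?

Allowing fractional choices, the relaxed optimum would be about 23.7, but ad slots are indivisible.
slot 1 + slot 7: cost 9 + 10 = 19 ≤ 19, expected clicks 11 + 11 = 22.
slot 4 + slot 1: cost 10 + 9 = 19 ≤ 19, expected clicks 9 + 11 = 20.
Best is slot 1 and slot 7 with total expected clicks 22.

22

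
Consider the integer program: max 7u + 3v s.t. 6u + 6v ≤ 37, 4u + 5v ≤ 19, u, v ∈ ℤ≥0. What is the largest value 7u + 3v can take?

28

Relaxing integrality, the LP optimum is 33.25 at (u,v) = (4.75, 0), which is not an integer point.
(u,v)=(4,0): 6·4+6·0=24≤37, 4·4+5·0=16≤19, objective 28.
(u,v)=(3,1): 6·3+6·1=24≤37, 4·3+5·1=17≤19, objective 24.
(u,v)=(3,0): 6·3+6·0=18≤37, 4·3+5·0=12≤19, objective 21.
Maximum is 28 at (u,v)=(4,0).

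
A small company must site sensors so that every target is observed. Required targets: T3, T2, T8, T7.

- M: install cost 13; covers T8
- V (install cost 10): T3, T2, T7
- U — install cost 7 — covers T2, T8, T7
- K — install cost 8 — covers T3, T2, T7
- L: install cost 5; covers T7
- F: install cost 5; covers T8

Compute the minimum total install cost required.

13

The greedy cost-per-new-target heuristic would pick U and K for 15, but a cheaper cover exists.
Choose K and F: together they cover T3, T2, T8, T7 — every target.
Total install cost: 8 + 5 = 13.
No cover costs less than 13.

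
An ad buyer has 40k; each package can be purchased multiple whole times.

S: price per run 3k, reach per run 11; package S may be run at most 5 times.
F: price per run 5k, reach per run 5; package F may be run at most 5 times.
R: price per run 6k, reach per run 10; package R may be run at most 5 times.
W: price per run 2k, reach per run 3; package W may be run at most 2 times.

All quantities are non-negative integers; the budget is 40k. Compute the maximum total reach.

5×S and 4×R: price 39 ≤ 40, reach 5·11 + 4·10 = 95.
5×S, 1×F, 3×R, and 1×W: price 40 ≤ 40, reach 5·11 + 1·5 + 3·10 + 1·3 = 93.
Best is 95.

95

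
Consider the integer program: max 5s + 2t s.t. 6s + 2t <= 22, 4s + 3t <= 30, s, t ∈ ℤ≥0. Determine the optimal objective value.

(s,t)=(1,8): 6·1+2·8=22≤22, 4·1+3·8=28≤30, objective 21.
(s,t)=(0,10): 6·0+2·10=20≤22, 4·0+3·10=30≤30, objective 20.
(s,t)=(1,7): 6·1+2·7=20≤22, 4·1+3·7=25≤30, objective 19.
(s,t)=(0,9): 6·0+2·9=18≤22, 4·0+3·9=27≤30, objective 18.
Maximum is 21 at (s,t)=(1,8).

21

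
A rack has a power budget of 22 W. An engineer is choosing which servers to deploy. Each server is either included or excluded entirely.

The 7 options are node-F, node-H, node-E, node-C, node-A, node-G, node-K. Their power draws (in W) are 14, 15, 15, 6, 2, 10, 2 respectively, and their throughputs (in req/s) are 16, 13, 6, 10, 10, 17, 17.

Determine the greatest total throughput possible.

Allowing fractional choices, the relaxed optimum would be about 56.3, but servers are indivisible.
node-A + node-G + node-K: power draw 2 + 10 + 2 = 14 ≤ 22, throughput 10 + 17 + 17 = 44.
node-C + node-G + node-K: power draw 6 + 10 + 2 = 18 ≤ 22, throughput 10 + 17 + 17 = 44.
node-C + node-A + node-G + node-K: power draw 6 + 2 + 10 + 2 = 20 ≤ 22, throughput 10 + 10 + 17 + 17 = 54.
Best is node-C, node-A, node-G, and node-K with total throughput 54.

54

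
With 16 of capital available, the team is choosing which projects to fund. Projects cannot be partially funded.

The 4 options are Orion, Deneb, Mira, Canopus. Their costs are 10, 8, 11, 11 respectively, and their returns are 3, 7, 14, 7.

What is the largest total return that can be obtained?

14

Allowing fractional choices, the relaxed optimum would be about 18.4, but projects are indivisible.
Canopus: cost 11 ≤ 16, return 7.
Deneb: cost 8 ≤ 16, return 7.
Mira: cost 11 ≤ 16, return 14.
Best is Mira with total return 14.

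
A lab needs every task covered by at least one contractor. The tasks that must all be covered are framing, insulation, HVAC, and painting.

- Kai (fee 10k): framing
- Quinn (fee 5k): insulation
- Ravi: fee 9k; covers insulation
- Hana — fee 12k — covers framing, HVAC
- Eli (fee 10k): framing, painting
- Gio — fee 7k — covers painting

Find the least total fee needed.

The greedy cost-per-new-task heuristic would pick Quinn, Eli, and Hana for 27, but a cheaper cover exists.
Choose Quinn, Hana, and Gio: together they cover framing, insulation, HVAC, painting — every task.
Total fee: 5 + 12 + 7 = 24.
No cover costs less than 24.

24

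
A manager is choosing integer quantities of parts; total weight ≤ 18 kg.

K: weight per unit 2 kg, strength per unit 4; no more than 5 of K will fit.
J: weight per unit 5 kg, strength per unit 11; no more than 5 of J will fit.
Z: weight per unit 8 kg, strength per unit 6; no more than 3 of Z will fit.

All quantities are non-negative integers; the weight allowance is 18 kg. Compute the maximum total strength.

J has the best ratio (11/5); taking only J gives at most 3×11 = 33 (stopped by the weight limit).
Mixing does better — 4×K and 2×J: weight 18 ≤ 18, strength 4·4 + 2·11 = 38.

38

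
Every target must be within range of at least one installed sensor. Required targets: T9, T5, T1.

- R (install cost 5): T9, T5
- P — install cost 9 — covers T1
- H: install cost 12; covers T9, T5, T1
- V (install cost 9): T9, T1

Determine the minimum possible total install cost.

12

The greedy cost-per-new-target heuristic would pick R and P for 14, but a cheaper cover exists.
H alone covers T9, T5, T1 — every target.
Total install cost: 12.
No cover costs less than 12.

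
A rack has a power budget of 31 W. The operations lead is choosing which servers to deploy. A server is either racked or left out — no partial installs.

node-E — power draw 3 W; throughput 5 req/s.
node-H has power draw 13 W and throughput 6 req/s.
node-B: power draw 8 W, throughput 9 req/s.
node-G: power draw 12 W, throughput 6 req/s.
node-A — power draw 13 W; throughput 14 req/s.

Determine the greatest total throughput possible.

28

node-E + node-B + node-A: power draw 3 + 8 + 13 = 24 ≤ 31, throughput 5 + 9 + 14 = 28.
node-E + node-H + node-A: power draw 3 + 13 + 13 = 29 ≤ 31, throughput 5 + 6 + 14 = 25.
node-E + node-G + node-A: power draw 3 + 12 + 13 = 28 ≤ 31, throughput 5 + 6 + 14 = 25.
Best is node-E, node-B, and node-A with total throughput 28.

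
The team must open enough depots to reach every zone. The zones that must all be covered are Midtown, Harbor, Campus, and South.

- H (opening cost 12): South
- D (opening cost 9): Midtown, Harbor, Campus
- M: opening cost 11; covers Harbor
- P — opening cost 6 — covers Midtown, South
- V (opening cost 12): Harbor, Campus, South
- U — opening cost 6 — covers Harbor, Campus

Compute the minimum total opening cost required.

12

This is an integer covering problem.
The greedy cost-per-new-zone heuristic would pick D and P for 15, but a cheaper cover exists.
Choose P and U: together they cover Midtown, Harbor, Campus, South — every zone.
Total opening cost: 6 + 6 = 12.
No cover costs less than 12.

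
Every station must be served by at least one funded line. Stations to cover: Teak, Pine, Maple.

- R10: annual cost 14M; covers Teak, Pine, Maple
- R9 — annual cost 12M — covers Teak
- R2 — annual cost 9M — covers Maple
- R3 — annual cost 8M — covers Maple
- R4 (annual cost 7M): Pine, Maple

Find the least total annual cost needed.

14

R10 alone covers Teak, Pine, Maple — every station.
Total annual cost: 14.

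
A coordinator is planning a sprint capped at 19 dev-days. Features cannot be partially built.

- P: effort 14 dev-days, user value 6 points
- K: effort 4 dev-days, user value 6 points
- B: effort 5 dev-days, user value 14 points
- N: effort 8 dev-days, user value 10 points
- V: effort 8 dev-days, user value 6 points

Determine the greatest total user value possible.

K + B + V: effort 4 + 5 + 8 = 17 ≤ 19, user value 6 + 14 + 6 = 26.
K + B + N: effort 4 + 5 + 8 = 17 ≤ 19, user value 6 + 14 + 10 = 30.
Best is K, B, and N with total user value 30.

30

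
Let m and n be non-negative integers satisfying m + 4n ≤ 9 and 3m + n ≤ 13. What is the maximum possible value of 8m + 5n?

The continuous relaxation peaks at (3.91, 1.27) with value 37.64; rounding to a feasible lattice point costs some objective.
(m,n)=(4,1): 1·4+4·1=8≤9, 3·4+1·1=13≤13, objective 37.
(m,n)=(4,0): 1·4+4·0=4≤9, 3·4+1·0=12≤13, objective 32.
(m,n)=(3,1): 1·3+4·1=7≤9, 3·3+1·1=10≤13, objective 29.
Maximum is 37 at (m,n)=(4,1).

37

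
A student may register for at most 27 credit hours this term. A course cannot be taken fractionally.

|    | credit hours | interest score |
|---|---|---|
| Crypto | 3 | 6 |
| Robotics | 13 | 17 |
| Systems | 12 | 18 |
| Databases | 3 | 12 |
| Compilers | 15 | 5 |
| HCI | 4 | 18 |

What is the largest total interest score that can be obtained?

Allowing fractional choices, the relaxed optimum would be about 60.5, but courses are indivisible.
Systems + Databases + HCI: credit hours 12 + 3 + 4 = 19 ≤ 27, interest score 18 + 12 + 18 = 48.
Crypto + Systems + Databases + HCI: credit hours 3 + 12 + 3 + 4 = 22 ≤ 27, interest score 6 + 18 + 12 + 18 = 54.
Crypto + Robotics + Databases + HCI: credit hours 3 + 13 + 3 + 4 = 23 ≤ 27, interest score 6 + 17 + 12 + 18 = 53.
Best is Crypto, Systems, Databases, and HCI with total interest score 54.

54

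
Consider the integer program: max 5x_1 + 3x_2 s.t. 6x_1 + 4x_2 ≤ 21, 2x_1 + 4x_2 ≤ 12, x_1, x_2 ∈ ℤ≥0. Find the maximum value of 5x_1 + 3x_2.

16

Relaxing integrality, the LP optimum is 17.50 at (x_1,x_2) = (3.5, 0), which is not an integer point.
(x_1,x_2)=(2,2) is feasible, giving 16.
(x_1,x_2)=(3,0) is feasible, giving 15.
(x_1,x_2)=(2,1) is feasible, giving 13.
(x_1,x_2)=(1,2) is feasible, giving 11.
The best lattice point is (2,2), giving 16.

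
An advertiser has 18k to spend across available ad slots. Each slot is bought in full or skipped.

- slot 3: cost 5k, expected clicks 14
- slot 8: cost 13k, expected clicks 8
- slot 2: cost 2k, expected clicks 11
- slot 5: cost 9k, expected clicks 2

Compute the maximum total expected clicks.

27

Allowing fractional choices, the relaxed optimum would be about 31.8, but ad slots are indivisible.
slot 3 + slot 2: cost 5 + 2 = 7 ≤ 18, expected clicks 14 + 11 = 25.
slot 3 + slot 2 + slot 5: cost 5 + 2 + 9 = 16 ≤ 18, expected clicks 14 + 11 + 2 = 27.
Best is slot 3, slot 2, and slot 5 with total expected clicks 27.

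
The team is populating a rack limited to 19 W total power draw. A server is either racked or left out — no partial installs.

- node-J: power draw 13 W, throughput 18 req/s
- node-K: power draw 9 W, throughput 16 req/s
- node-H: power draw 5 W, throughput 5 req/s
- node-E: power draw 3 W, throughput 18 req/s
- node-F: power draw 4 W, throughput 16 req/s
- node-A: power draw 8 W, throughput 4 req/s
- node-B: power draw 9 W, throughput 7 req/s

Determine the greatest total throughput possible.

Allowing fractional choices, the relaxed optimum would be about 54.2, but servers are indivisible.
node-K + node-E + node-F: power draw 9 + 3 + 4 = 16 ≤ 19, throughput 16 + 18 + 16 = 50.
node-E + node-F + node-B: power draw 3 + 4 + 9 = 16 ≤ 19, throughput 18 + 16 + 7 = 41.
Best is node-K, node-E, and node-F with total throughput 50.

50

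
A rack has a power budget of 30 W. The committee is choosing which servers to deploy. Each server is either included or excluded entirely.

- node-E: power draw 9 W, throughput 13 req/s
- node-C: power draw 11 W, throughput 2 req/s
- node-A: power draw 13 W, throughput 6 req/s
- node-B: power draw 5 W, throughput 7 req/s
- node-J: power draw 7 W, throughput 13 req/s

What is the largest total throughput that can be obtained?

33

Allowing fractional choices, the relaxed optimum would be about 37.2, but servers are indivisible.
node-E + node-A + node-J: power draw 9 + 13 + 7 = 29 ≤ 30, throughput 13 + 6 + 13 = 32.
node-E + node-B + node-J: power draw 9 + 5 + 7 = 21 ≤ 30, throughput 13 + 7 + 13 = 33.
Best is node-E, node-B, and node-J with total throughput 33.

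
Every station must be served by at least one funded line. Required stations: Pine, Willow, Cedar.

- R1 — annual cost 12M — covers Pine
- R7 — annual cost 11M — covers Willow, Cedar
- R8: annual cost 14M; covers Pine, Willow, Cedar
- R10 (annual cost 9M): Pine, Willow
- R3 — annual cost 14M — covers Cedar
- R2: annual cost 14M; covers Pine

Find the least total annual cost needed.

R8 alone covers Pine, Willow, Cedar — every station.
Total annual cost: 14.

14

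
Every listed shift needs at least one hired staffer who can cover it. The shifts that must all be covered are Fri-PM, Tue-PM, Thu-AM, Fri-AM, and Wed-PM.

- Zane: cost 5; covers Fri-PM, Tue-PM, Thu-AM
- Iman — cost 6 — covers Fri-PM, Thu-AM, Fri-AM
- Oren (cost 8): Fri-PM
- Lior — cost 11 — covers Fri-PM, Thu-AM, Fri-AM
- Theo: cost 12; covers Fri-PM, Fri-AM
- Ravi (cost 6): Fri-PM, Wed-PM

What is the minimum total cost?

Choose Zane, Iman, and Ravi: together they cover Fri-PM, Tue-PM, Thu-AM, Fri-AM, Wed-PM — every shift.
Total cost: 5 + 6 + 6 = 17.
No cover costs less than 17.

17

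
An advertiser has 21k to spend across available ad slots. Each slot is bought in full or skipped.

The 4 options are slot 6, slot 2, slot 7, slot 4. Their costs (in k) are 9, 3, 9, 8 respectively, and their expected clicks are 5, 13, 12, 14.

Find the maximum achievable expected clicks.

39

Treat it as a binary knapsack problem.
Allowing fractional choices, the relaxed optimum would be about 39.6, but ad slots are indivisible.
slot 6 + slot 2 + slot 4: cost 9 + 3 + 8 = 20 ≤ 21, expected clicks 5 + 13 + 14 = 32.
slot 2 + slot 7 + slot 4: cost 3 + 9 + 8 = 20 ≤ 21, expected clicks 13 + 12 + 14 = 39.
slot 6 + slot 2 + slot 7: cost 9 + 3 + 9 = 21 ≤ 21, expected clicks 5 + 13 + 12 = 30.
Best is slot 2, slot 7, and slot 4 with total expected clicks 39.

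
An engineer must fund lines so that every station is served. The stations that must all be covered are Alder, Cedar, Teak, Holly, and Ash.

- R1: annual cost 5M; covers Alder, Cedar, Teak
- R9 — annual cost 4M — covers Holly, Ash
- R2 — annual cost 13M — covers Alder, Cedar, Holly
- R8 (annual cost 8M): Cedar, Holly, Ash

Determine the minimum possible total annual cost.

This is a weighted set-cover instance.
Choose R1 and R9: together they cover Alder, Cedar, Teak, Holly, Ash — every station.
Total annual cost: 5 + 4 = 9.
No cover costs less than 9.

9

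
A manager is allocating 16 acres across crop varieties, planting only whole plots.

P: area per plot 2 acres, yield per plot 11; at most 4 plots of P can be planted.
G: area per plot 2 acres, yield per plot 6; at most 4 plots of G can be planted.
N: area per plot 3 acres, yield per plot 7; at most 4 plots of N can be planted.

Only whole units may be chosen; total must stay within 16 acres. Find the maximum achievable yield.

68

P has the best ratio (11/2); taking only P gives at most 4×11 = 44 (stopped by the supply cap of 4).
Mixing does better — 4×P and 4×G: area 16 ≤ 16, yield 4·11 + 4·6 = 68.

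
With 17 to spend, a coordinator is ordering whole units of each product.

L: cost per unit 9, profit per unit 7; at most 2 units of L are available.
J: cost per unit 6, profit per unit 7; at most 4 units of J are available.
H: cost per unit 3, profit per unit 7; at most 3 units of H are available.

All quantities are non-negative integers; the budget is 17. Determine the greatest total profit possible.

Take 1×J and 3×H: cost 15 ≤ 17, profit 1·7 + 3·7 = 28.
H has the best ratio (7/3) and is taken to its limit of 3; remaining capacity is filled optimally with the others.

28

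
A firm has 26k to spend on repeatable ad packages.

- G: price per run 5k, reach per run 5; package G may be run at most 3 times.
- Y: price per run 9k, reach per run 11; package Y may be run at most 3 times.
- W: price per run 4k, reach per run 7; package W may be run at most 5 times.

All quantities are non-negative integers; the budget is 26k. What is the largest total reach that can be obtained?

W has the best ratio (7/4); taking only W gives at most 5×7 = 35 (stopped by the supply cap of 5).
Mixing does better — 1×G and 5×W: price 25 ≤ 26, reach 1·5 + 5·7 = 40.

40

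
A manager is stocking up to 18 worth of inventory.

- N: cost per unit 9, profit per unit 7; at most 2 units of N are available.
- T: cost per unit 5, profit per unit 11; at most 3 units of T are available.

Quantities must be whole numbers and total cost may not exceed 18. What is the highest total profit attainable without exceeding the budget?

T has the best ratio (11/5); taking only T gives at most 3×11 = 33 (stopped by the cost limit).
Optimal: 3×T: cost 15 ≤ 18, profit 3·11 = 33.

33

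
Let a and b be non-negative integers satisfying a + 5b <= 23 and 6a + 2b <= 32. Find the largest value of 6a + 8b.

The continuous relaxation peaks at (4.07, 3.79) with value 54.71; rounding to a feasible lattice point costs some objective.
(a,b)=(3,4): 1·3+5·4=23≤23, 6·3+2·4=26≤32, objective 50.
(a,b)=(4,3): 1·4+5·3=19≤23, 6·4+2·3=30≤32, objective 48.
(a,b)=(2,4): 1·2+5·4=22≤23, 6·2+2·4=20≤32, objective 44.
No feasible integer point exceeds 50.

50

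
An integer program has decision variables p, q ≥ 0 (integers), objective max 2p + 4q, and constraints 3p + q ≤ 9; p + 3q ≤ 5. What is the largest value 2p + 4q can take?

The continuous relaxation peaks at (2.75, 0.75) with value 8.50; rounding to a feasible lattice point costs some objective.
(p,q)=(2,1): 3·2+1·1=7≤9, 1·2+3·1=5≤5, objective 8.
(p,q)=(1,1): 3·1+1·1=4≤9, 1·1+3·1=4≤5, objective 6.
Maximum is 8 at (p,q)=(2,1).

8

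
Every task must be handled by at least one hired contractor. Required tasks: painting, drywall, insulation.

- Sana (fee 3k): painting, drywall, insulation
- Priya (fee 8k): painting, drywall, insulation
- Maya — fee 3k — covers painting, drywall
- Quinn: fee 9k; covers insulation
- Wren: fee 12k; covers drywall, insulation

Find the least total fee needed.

Sana alone covers painting, drywall, insulation — every task.
Total fee: 3.
No cover costs less than 3.

3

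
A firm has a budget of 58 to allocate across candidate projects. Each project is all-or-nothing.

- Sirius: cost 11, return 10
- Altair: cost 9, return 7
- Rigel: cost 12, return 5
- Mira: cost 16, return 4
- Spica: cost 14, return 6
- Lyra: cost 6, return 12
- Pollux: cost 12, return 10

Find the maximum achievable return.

45

Sirius + Altair + Rigel + Lyra + Pollux: cost 11 + 9 + 12 + 6 + 12 = 50 ≤ 58, return 10 + 7 + 5 + 12 + 10 = 44.
Sirius + Altair + Spica + Lyra + Pollux: cost 11 + 9 + 14 + 6 + 12 = 52 ≤ 58, return 10 + 7 + 6 + 12 + 10 = 45.
Best is Sirius, Altair, Spica, Lyra, and Pollux with total return 45.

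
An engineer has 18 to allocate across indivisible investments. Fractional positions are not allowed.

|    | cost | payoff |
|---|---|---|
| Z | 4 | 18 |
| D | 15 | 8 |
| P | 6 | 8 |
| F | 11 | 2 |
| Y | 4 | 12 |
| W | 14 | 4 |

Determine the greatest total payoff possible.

Allowing fractional choices, the relaxed optimum would be about 40.1, but investments are indivisible.
Z + P: cost 4 + 6 = 10 ≤ 18, payoff 18 + 8 = 26.
Z + Y: cost 4 + 4 = 8 ≤ 18, payoff 18 + 12 = 30.
Z + P + Y: cost 4 + 6 + 4 = 14 ≤ 18, payoff 18 + 8 + 12 = 38.
Best is Z, P, and Y with total payoff 38.

38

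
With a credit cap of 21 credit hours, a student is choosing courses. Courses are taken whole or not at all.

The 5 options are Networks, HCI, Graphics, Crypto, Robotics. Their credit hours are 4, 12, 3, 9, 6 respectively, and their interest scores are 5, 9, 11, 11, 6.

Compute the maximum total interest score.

This is an integer program with binary decision variables.
Allowing fractional choices, the relaxed optimum would be about 32.0, but courses are indivisible.
HCI + Graphics + Robotics: credit hours 12 + 3 + 6 = 21 ≤ 21, interest score 9 + 11 + 6 = 26.
Graphics + Crypto + Robotics: credit hours 3 + 9 + 6 = 18 ≤ 21, interest score 11 + 11 + 6 = 28.
Networks + Graphics + Crypto: credit hours 4 + 3 + 9 = 16 ≤ 21, interest score 5 + 11 + 11 = 27.
Best is Graphics, Crypto, and Robotics with total interest score 28.

28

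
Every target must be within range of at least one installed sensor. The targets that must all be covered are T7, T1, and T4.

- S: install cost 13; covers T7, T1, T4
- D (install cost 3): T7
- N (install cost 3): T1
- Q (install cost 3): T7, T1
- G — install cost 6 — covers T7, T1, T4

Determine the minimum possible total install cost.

G alone covers T7, T1, T4 — every target.
Total install cost: 6.

6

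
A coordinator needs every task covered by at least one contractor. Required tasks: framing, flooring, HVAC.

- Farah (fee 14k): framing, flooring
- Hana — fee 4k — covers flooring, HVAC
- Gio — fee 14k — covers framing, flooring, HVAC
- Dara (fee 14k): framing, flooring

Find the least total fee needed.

The greedy cost-per-new-task heuristic would pick Hana and Farah for 18, but a cheaper cover exists.
Gio alone covers framing, flooring, HVAC — every task.
Total fee: 14.
No cover costs less than 14.

14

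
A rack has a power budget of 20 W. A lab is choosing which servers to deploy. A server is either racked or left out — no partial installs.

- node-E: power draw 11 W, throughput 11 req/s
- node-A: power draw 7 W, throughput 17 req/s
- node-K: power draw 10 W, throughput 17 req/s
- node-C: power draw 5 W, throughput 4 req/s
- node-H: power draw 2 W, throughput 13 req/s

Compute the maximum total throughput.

47

This is a 0-1 knapsack instance.
Allowing fractional choices, the relaxed optimum would be about 48.0, but servers are indivisible.
node-A + node-C + node-H: power draw 7 + 5 + 2 = 14 ≤ 20, throughput 17 + 4 + 13 = 34.
node-E + node-A + node-H: power draw 11 + 7 + 2 = 20 ≤ 20, throughput 11 + 17 + 13 = 41.
node-A + node-K + node-H: power draw 7 + 10 + 2 = 19 ≤ 20, throughput 17 + 17 + 13 = 47.
Best is node-A, node-K, and node-H with total throughput 47.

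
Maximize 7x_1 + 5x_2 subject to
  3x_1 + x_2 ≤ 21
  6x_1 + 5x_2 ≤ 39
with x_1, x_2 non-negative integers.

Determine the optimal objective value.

Relaxing integrality, the LP optimum is 45.50 at (x_1,x_2) = (6.5, 0), which is not an integer point.
(x_1,x_2)=(4,3): 3·4+1·3=15≤21, 6·4+5·3=39≤39, objective 43.
(x_1,x_2)=(6,0): 3·6+1·0=18≤21, 6·6+5·0=36≤39, objective 42.
(x_1,x_2)=(3,4): 3·3+1·4=13≤21, 6·3+5·4=38≤39, objective 41.
The best lattice point is (4,3), giving 43.

43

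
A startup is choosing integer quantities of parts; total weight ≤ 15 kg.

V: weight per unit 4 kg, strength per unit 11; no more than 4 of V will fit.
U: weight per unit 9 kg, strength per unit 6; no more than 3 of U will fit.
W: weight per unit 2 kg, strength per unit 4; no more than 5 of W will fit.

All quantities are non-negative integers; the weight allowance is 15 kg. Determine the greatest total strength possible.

V has the best ratio (11/4); taking only V gives at most 3×11 = 33 (stopped by the weight limit).
Mixing does better — 3×V and 1×W: weight 14 ≤ 15, strength 3·11 + 1·4 = 37.

37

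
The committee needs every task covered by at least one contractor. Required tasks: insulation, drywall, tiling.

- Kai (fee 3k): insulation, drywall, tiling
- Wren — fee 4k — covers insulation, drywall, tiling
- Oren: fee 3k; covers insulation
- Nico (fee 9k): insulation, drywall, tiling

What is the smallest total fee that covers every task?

This is an integer covering problem.
Kai alone covers insulation, drywall, tiling — every task.
Total fee: 3.
No cover costs less than 3.

3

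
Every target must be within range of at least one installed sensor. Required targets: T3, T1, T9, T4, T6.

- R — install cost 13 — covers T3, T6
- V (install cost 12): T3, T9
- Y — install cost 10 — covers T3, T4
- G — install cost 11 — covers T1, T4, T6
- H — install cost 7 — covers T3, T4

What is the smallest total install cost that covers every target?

The greedy cost-per-new-target heuristic would pick H, G, and V for 30, but a cheaper cover exists.
Choose V and G: together they cover T3, T1, T9, T4, T6 — every target.
Total install cost: 12 + 11 = 23.
No cover costs less than 23.

23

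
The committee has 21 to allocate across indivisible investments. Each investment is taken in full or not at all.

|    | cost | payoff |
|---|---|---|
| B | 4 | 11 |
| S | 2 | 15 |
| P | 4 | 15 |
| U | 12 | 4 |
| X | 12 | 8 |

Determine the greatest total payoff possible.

41

This is an integer program with binary decision variables.
S + P + X: cost 2 + 4 + 12 = 18 ≤ 21, payoff 15 + 15 + 8 = 38.
B + S + P: cost 4 + 2 + 4 = 10 ≤ 21, payoff 11 + 15 + 15 = 41.
Best is B, S, and P with total payoff 41.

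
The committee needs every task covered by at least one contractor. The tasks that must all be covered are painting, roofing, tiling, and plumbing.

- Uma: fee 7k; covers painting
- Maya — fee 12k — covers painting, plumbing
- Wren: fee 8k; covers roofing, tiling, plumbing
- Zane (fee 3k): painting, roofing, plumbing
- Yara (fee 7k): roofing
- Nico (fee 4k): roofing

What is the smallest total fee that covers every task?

This is an integer covering problem.
Choose Wren and Zane: together they cover painting, roofing, tiling, plumbing — every task.
Total fee: 8 + 3 = 11.
No cover costs less than 11.

11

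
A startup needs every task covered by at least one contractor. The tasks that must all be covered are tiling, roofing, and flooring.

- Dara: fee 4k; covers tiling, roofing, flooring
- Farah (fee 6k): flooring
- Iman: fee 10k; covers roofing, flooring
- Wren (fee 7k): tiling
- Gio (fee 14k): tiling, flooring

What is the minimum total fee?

Dara alone covers tiling, roofing, flooring — every task.
Total fee: 4.
No cover costs less than 4.

4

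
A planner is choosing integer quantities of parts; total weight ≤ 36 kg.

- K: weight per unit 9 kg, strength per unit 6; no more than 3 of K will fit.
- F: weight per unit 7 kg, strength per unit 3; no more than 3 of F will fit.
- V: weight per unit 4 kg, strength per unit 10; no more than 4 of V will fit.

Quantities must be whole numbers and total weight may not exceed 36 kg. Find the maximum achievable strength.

52

This is a bounded integer knapsack.
Take 2×K and 4×V: weight 34 ≤ 36, strength 2·6 + 4·10 = 52.
V has the best ratio (10/4) and is taken to its limit of 4; remaining capacity is filled optimally with the others.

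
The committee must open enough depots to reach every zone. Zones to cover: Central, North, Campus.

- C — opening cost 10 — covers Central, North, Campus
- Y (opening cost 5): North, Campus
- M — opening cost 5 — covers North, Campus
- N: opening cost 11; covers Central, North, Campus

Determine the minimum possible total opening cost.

The greedy cost-per-new-zone heuristic would pick Y and C for 15, but a cheaper cover exists.
C alone covers Central, North, Campus — every zone.
Total opening cost: 10.
No cover costs less than 10.

10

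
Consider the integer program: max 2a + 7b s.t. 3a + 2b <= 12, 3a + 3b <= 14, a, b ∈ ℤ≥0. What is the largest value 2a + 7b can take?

(a,b)=(0,4): 3·0+2·4=8≤12, 3·0+3·4=12≤14, objective 28.
(a,b)=(1,3): 3·1+2·3=9≤12, 3·1+3·3=12≤14, objective 23.
(a,b)=(0,3): 3·0+2·3=6≤12, 3·0+3·3=9≤14, objective 21.
Maximum is 28 at (a,b)=(0,4).

28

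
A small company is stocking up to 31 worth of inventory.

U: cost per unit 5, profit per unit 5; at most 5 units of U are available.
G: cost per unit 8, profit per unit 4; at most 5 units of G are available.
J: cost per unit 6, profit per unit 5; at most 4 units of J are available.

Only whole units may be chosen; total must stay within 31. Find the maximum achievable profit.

30

1×U and 4×J: cost 29 ≤ 31, profit 1·5 + 4·5 = 25.
5×U and 1×J: cost 31 ≤ 31, profit 5·5 + 1·5 = 30.
Best is 30.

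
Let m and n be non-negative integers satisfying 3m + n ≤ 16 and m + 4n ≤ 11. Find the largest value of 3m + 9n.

27

Relaxing integrality, the LP optimum is 28.36 at (m,n) = (4.82, 1.55), which is not an integer point.
(m,n)=(3,2): 3·3+1·2=11≤16, 1·3+4·2=11≤11, objective 27.
(m,n)=(5,1): 3·5+1·1=16≤16, 1·5+4·1=9≤11, objective 24.
(m,n)=(2,2): 3·2+1·2=8≤16, 1·2+4·2=10≤11, objective 24.
Maximum is 27 at (m,n)=(3,2).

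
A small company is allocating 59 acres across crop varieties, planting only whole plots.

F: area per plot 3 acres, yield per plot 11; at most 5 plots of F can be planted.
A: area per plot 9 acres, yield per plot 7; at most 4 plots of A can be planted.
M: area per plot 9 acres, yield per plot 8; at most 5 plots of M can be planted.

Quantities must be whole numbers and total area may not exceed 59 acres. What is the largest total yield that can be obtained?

This is a bounded integer knapsack.
5×F, 1×A, and 3×M: area 51 ≤ 59, yield 5·11 + 1·7 + 3·8 = 86.
5×F and 4×M: area 51 ≤ 59, yield 5·11 + 4·8 = 87.
Best is 87.

87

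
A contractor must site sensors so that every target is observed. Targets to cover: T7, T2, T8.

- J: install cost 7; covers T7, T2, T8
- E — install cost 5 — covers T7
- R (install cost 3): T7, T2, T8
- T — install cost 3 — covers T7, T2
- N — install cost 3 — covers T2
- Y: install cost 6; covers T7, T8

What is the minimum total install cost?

3

This is an integer covering problem.
R alone covers T7, T2, T8 — every target.
Total install cost: 3.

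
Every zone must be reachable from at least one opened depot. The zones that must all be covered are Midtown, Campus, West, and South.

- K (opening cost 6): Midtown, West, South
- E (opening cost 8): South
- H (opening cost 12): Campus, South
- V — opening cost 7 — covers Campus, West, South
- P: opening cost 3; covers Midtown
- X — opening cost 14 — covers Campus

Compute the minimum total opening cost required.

The greedy cost-per-new-zone heuristic would pick K and V for 13, but a cheaper cover exists.
Choose V and P: together they cover Midtown, Campus, West, South — every zone.
Total opening cost: 7 + 3 = 10.
No cover costs less than 10.

10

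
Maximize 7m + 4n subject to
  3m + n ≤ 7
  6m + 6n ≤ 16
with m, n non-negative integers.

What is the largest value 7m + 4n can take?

The continuous relaxation peaks at (2.17, 0.5) with value 17.17; rounding to a feasible lattice point costs some objective.
(m,n)=(2,0): 3·2+1·0=6≤7, 6·2+6·0=12≤16, objective 14.
(m,n)=(1,1): 3·1+1·1=4≤7, 6·1+6·1=12≤16, objective 11.
No feasible integer point exceeds 14.

14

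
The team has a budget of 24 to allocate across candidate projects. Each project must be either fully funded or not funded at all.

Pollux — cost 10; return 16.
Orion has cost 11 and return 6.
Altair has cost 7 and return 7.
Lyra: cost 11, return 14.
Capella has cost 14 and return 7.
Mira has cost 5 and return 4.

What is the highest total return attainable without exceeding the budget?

30

This is an integer program with binary decision variables.
Take Pollux and Lyra: cost 10 + 11 = 21 ≤ 24, return 16 + 14 = 30.
No other feasible combination does better.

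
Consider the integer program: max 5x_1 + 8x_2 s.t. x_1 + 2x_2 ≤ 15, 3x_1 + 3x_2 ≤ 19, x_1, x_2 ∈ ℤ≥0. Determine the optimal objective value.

The continuous relaxation peaks at (0, 6.33) with value 50.67; rounding to a feasible lattice point costs some objective.
(x_1,x_2)=(0,6): 1·0+2·6=12≤15, 3·0+3·6=18≤19, objective 48.
(x_1,x_2)=(1,5): 1·1+2·5=11≤15, 3·1+3·5=18≤19, objective 45.
(x_1,x_2)=(0,5): 1·0+2·5=10≤15, 3·0+3·5=15≤19, objective 40.
Maximum is 48 at (x_1,x_2)=(0,6).

48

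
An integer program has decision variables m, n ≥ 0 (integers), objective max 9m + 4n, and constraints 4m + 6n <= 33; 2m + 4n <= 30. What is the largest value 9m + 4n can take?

(m,n)=(8,0): 4·8+6·0=32≤33, 2·8+4·0=16≤30, objective 72.
(m,n)=(7,0): 4·7+6·0=28≤33, 2·7+4·0=14≤30, objective 63.
The best lattice point is (8,0), giving 72.

72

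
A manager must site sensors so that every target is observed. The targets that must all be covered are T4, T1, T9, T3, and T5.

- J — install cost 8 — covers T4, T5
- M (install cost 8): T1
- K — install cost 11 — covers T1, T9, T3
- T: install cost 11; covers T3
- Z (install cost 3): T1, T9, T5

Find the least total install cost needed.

This is a weighted set-cover instance.
Choose J and K: together they cover T4, T1, T9, T3, T5 — every target.
Total install cost: 8 + 11 = 19.

19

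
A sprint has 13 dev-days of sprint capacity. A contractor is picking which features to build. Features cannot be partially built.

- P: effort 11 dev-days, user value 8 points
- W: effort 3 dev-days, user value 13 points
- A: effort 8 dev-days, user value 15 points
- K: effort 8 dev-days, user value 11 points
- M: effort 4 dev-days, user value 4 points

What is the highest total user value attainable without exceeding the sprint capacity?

This is an integer program with binary decision variables.
Allowing fractional choices, the relaxed optimum would be about 30.8, but features are indivisible.
W + K: effort 3 + 8 = 11 ≤ 13, user value 13 + 11 = 24.
W + A: effort 3 + 8 = 11 ≤ 13, user value 13 + 15 = 28.
Best is W and A with total user value 28.

28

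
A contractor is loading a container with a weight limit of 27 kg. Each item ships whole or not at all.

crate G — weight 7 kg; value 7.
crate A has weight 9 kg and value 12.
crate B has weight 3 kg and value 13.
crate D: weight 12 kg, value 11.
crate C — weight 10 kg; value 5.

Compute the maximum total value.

This is an integer program with binary decision variables.
Take crate A, crate B, and crate D: weight 9 + 3 + 12 = 24 ≤ 27, value 12 + 13 + 11 = 36.
No other feasible combination does better.

36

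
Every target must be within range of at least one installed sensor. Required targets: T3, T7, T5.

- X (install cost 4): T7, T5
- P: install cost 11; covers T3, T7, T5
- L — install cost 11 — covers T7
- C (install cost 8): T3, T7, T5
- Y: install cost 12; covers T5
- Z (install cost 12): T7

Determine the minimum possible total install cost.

8

This is a weighted set-cover instance.
The greedy cost-per-new-target heuristic would pick X and C for 12, but a cheaper cover exists.
C alone covers T3, T7, T5 — every target.
Total install cost: 8.
No cover costs less than 8.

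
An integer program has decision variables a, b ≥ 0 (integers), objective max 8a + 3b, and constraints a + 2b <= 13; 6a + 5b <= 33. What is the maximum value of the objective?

40

The continuous relaxation peaks at (5.5, 0) with value 44.00; rounding to a feasible lattice point costs some objective.
(a,b)=(5,0): 1·5+2·0=5≤13, 6·5+5·0=30≤33, objective 40.
(a,b)=(4,1): 1·4+2·1=6≤13, 6·4+5·1=29≤33, objective 35.
(a,b)=(4,0): 1·4+2·0=4≤13, 6·4+5·0=24≤33, objective 32.
Maximum is 40 at (a,b)=(5,0).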